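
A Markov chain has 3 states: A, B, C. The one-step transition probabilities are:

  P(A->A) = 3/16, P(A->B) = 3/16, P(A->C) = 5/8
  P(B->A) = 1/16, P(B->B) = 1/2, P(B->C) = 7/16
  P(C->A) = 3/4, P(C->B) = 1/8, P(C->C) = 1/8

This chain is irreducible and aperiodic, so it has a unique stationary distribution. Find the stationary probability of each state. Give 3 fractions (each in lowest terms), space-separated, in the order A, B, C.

The stationary distribution satisfies pi = pi * P, i.e.:
  pi_A = 3/16*pi_A + 1/16*pi_B + 3/4*pi_C
  pi_B = 3/16*pi_A + 1/2*pi_B + 1/8*pi_C
  pi_C = 5/8*pi_A + 7/16*pi_B + 1/8*pi_C
with normalization: pi_A + pi_B + pi_C = 1.

Using the first 2 balance equations plus normalization, the linear system A*pi = b is:
  [-13/16, 1/16, 3/4] . pi = 0
  [3/16, -1/2, 1/8] . pi = 0
  [1, 1, 1] . pi = 1

Solving yields:
  pi_A = 98/261
  pi_B = 62/261
  pi_C = 101/261

Verification (pi * P):
  98/261*3/16 + 62/261*1/16 + 101/261*3/4 = 98/261 = pi_A  (ok)
  98/261*3/16 + 62/261*1/2 + 101/261*1/8 = 62/261 = pi_B  (ok)
  98/261*5/8 + 62/261*7/16 + 101/261*1/8 = 101/261 = pi_C  (ok)

Answer: 98/261 62/261 101/261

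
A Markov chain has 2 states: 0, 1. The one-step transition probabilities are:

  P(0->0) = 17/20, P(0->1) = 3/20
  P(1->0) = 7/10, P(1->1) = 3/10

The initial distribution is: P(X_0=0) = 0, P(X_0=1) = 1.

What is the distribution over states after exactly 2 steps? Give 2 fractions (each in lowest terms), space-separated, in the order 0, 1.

Propagating the distribution step by step (d_{t+1} = d_t * P):
d_0 = (0=0, 1=1)
  d_1[0] = 0*17/20 + 1*7/10 = 7/10
  d_1[1] = 0*3/20 + 1*3/10 = 3/10
d_1 = (0=7/10, 1=3/10)
  d_2[0] = 7/10*17/20 + 3/10*7/10 = 161/200
  d_2[1] = 7/10*3/20 + 3/10*3/10 = 39/200
d_2 = (0=161/200, 1=39/200)

Answer: 161/200 39/200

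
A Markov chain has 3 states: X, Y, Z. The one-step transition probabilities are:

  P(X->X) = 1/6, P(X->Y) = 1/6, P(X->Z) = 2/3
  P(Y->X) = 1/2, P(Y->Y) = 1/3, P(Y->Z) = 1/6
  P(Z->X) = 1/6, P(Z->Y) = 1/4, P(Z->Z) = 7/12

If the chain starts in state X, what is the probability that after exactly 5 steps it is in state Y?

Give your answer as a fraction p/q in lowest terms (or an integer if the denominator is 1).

Computing P^5 by repeated multiplication:
P^1 =
  X: [1/6, 1/6, 2/3]
  Y: [1/2, 1/3, 1/6]
  Z: [1/6, 1/4, 7/12]
P^2 =
  X: [2/9, 1/4, 19/36]
  Y: [5/18, 17/72, 35/72]
  Z: [1/4, 37/144, 71/144]
P^3 =
  X: [1/4, 109/432, 215/432]
  Y: [53/216, 71/288, 439/864]
  Z: [109/432, 433/1728, 859/1728]
P^4 =
  X: [325/1296, 1297/5184, 2587/5184]
  Y: [215/864, 2593/10368, 5195/10368]
  Z: [1297/5184, 1727/6912, 10367/20736]
P^5 =
  X: [3889/15552, 5183/20736, 31103/62208]
  Y: [7777/31104, 31117/124416, 62191/124416]
  Z: [5183/20736, 62201/248832, 124435/248832]

(P^5)[X -> Y] = 5183/20736

Answer: 5183/20736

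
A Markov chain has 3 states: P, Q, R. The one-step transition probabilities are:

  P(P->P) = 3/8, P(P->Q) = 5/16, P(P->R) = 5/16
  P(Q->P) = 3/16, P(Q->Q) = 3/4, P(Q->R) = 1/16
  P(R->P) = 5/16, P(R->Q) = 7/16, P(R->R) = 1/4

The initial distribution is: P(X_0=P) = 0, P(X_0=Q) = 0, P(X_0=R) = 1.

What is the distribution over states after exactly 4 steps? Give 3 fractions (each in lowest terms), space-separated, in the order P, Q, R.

Propagating the distribution step by step (d_{t+1} = d_t * P):
d_0 = (P=0, Q=0, R=1)
  d_1[P] = 0*3/8 + 0*3/16 + 1*5/16 = 5/16
  d_1[Q] = 0*5/16 + 0*3/4 + 1*7/16 = 7/16
  d_1[R] = 0*5/16 + 0*1/16 + 1*1/4 = 1/4
d_1 = (P=5/16, Q=7/16, R=1/4)
  d_2[P] = 5/16*3/8 + 7/16*3/16 + 1/4*5/16 = 71/256
  d_2[Q] = 5/16*5/16 + 7/16*3/4 + 1/4*7/16 = 137/256
  d_2[R] = 5/16*5/16 + 7/16*1/16 + 1/4*1/4 = 3/16
d_2 = (P=71/256, Q=137/256, R=3/16)
  d_3[P] = 71/256*3/8 + 137/256*3/16 + 3/16*5/16 = 1077/4096
  d_3[Q] = 71/256*5/16 + 137/256*3/4 + 3/16*7/16 = 2335/4096
  d_3[R] = 71/256*5/16 + 137/256*1/16 + 3/16*1/4 = 171/1024
d_3 = (P=1077/4096, Q=2335/4096, R=171/1024)
  d_4[P] = 1077/4096*3/8 + 2335/4096*3/16 + 171/1024*5/16 = 16887/65536
  d_4[Q] = 1077/4096*5/16 + 2335/4096*3/4 + 171/1024*7/16 = 38193/65536
  d_4[R] = 1077/4096*5/16 + 2335/4096*1/16 + 171/1024*1/4 = 1307/8192
d_4 = (P=16887/65536, Q=38193/65536, R=1307/8192)

Answer: 16887/65536 38193/65536 1307/8192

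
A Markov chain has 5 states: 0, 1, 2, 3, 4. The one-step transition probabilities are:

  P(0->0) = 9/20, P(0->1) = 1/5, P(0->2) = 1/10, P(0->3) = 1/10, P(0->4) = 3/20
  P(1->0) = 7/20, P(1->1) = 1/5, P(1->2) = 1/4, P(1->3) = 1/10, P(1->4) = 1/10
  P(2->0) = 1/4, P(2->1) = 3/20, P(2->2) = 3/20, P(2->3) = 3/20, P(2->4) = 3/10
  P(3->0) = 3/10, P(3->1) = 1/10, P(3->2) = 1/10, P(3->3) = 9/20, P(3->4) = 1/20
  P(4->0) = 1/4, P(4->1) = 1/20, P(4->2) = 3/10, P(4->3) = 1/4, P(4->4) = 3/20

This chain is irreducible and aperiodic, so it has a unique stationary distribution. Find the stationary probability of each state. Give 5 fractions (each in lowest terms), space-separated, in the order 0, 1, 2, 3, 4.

Answer: 33863/98510 14781/98510 15741/98510 9848/49255 14429/98510

Derivation:
The stationary distribution satisfies pi = pi * P, i.e.:
  pi_0 = 9/20*pi_0 + 7/20*pi_1 + 1/4*pi_2 + 3/10*pi_3 + 1/4*pi_4
  pi_1 = 1/5*pi_0 + 1/5*pi_1 + 3/20*pi_2 + 1/10*pi_3 + 1/20*pi_4
  pi_2 = 1/10*pi_0 + 1/4*pi_1 + 3/20*pi_2 + 1/10*pi_3 + 3/10*pi_4
  pi_3 = 1/10*pi_0 + 1/10*pi_1 + 3/20*pi_2 + 9/20*pi_3 + 1/4*pi_4
  pi_4 = 3/20*pi_0 + 1/10*pi_1 + 3/10*pi_2 + 1/20*pi_3 + 3/20*pi_4
with normalization: pi_0 + pi_1 + pi_2 + pi_3 + pi_4 = 1.

Using the first 4 balance equations plus normalization, the linear system A*pi = b is:
  [-11/20, 7/20, 1/4, 3/10, 1/4] . pi = 0
  [1/5, -4/5, 3/20, 1/10, 1/20] . pi = 0
  [1/10, 1/4, -17/20, 1/10, 3/10] . pi = 0
  [1/10, 1/10, 3/20, -11/20, 1/4] . pi = 0
  [1, 1, 1, 1, 1] . pi = 1

Solving yields:
  pi_0 = 33863/98510
  pi_1 = 14781/98510
  pi_2 = 15741/98510
  pi_3 = 9848/49255
  pi_4 = 14429/98510

Verification (pi * P):
  33863/98510*9/20 + 14781/98510*7/20 + 15741/98510*1/4 + 9848/49255*3/10 + 14429/98510*1/4 = 33863/98510 = pi_0  (ok)
  33863/98510*1/5 + 14781/98510*1/5 + 15741/98510*3/20 + 9848/49255*1/10 + 14429/98510*1/20 = 14781/98510 = pi_1  (ok)
  33863/98510*1/10 + 14781/98510*1/4 + 15741/98510*3/20 + 9848/49255*1/10 + 14429/98510*3/10 = 15741/98510 = pi_2  (ok)
  33863/98510*1/10 + 14781/98510*1/10 + 15741/98510*3/20 + 9848/49255*9/20 + 14429/98510*1/4 = 9848/49255 = pi_3  (ok)
  33863/98510*3/20 + 14781/98510*1/10 + 15741/98510*3/10 + 9848/49255*1/20 + 14429/98510*3/20 = 14429/98510 = pi_4  (ok)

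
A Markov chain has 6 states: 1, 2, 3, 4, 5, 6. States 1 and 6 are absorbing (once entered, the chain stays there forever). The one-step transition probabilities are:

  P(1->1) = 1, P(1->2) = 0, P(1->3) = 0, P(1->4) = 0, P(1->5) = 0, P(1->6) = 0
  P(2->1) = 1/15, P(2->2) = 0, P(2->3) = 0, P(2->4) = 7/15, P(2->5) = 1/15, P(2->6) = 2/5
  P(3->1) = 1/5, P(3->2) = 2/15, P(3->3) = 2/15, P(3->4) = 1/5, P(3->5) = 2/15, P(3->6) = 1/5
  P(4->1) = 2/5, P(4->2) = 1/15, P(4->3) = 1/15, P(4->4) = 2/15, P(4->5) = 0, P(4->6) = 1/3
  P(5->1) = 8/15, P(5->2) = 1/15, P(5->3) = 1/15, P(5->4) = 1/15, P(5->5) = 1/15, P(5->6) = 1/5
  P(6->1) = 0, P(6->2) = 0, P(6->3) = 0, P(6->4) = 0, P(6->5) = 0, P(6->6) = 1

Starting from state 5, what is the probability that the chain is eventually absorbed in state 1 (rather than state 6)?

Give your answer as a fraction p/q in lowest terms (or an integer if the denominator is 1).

Answer: 733/1092

Derivation:
Let a_i = P(absorbed in 1 | start in state i).
Boundary conditions: a_1 = 1, a_6 = 0.
For each transient state i, a_i = sum_j P(i->j) * a_j:
  a_2 = 1/15*a_1 + 0*a_2 + 0*a_3 + 7/15*a_4 + 1/15*a_5 + 2/5*a_6
  a_3 = 1/5*a_1 + 2/15*a_2 + 2/15*a_3 + 1/5*a_4 + 2/15*a_5 + 1/5*a_6
  a_4 = 2/5*a_1 + 1/15*a_2 + 1/15*a_3 + 2/15*a_4 + 0*a_5 + 1/3*a_6
  a_5 = 8/15*a_1 + 1/15*a_2 + 1/15*a_3 + 1/15*a_4 + 1/15*a_5 + 1/5*a_6

Substituting a_1 = 1 and a_6 = 0, rearrange to (I - Q) a = r where r[i] = P(i -> 1):
  [1, 0, -7/15, -1/15] . (a_2, a_3, a_4, a_5) = 1/15
  [-2/15, 13/15, -1/5, -2/15] . (a_2, a_3, a_4, a_5) = 1/5
  [-1/15, -1/15, 13/15, 0] . (a_2, a_3, a_4, a_5) = 2/5
  [-1/15, -1/15, -1/15, 14/15] . (a_2, a_3, a_4, a_5) = 8/15

Solving yields:
  a_2 = 1466/4095
  a_3 = 8371/16380
  a_4 = 577/1092
  a_5 = 733/1092

Starting state is 5, so the absorption probability is a_5 = 733/1092.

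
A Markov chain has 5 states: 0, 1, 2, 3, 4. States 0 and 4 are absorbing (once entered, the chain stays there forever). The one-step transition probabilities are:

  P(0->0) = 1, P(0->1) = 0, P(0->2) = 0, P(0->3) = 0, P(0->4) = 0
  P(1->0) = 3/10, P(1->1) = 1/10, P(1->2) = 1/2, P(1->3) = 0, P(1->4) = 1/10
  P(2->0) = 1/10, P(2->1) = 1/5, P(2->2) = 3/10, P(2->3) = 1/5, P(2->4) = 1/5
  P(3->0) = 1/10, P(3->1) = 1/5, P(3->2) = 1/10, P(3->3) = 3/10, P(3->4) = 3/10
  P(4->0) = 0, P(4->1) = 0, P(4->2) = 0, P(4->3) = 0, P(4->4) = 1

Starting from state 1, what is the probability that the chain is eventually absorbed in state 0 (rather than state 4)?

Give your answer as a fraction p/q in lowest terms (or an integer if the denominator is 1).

Answer: 62/111

Derivation:
Let a_i = P(absorbed in 0 | start in state i).
Boundary conditions: a_0 = 1, a_4 = 0.
For each transient state i, a_i = sum_j P(i->j) * a_j:
  a_1 = 3/10*a_0 + 1/10*a_1 + 1/2*a_2 + 0*a_3 + 1/10*a_4
  a_2 = 1/10*a_0 + 1/5*a_1 + 3/10*a_2 + 1/5*a_3 + 1/5*a_4
  a_3 = 1/10*a_0 + 1/5*a_1 + 1/10*a_2 + 3/10*a_3 + 3/10*a_4

Substituting a_0 = 1 and a_4 = 0, rearrange to (I - Q) a = r where r[i] = P(i -> 0):
  [9/10, -1/2, 0] . (a_1, a_2, a_3) = 3/10
  [-1/5, 7/10, -1/5] . (a_1, a_2, a_3) = 1/10
  [-1/5, -1/10, 7/10] . (a_1, a_2, a_3) = 1/10

Solving yields:
  a_1 = 62/111
  a_2 = 15/37
  a_3 = 40/111

Starting state is 1, so the absorption probability is a_1 = 62/111.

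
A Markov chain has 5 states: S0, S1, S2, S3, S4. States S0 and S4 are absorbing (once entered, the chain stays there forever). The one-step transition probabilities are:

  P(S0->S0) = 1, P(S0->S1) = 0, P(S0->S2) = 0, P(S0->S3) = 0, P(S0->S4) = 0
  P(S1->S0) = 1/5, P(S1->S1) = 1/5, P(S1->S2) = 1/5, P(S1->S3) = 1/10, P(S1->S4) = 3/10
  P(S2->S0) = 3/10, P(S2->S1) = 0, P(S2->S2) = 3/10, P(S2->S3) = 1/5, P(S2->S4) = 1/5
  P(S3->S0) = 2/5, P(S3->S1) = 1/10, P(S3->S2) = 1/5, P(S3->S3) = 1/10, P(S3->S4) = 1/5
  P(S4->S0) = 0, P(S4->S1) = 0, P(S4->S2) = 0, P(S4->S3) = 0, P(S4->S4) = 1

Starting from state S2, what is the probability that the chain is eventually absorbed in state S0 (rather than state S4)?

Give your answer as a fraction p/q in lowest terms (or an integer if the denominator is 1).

Answer: 281/461

Derivation:
Let a_i = P(absorbed in S0 | start in state i).
Boundary conditions: a_S0 = 1, a_S4 = 0.
For each transient state i, a_i = sum_j P(i->j) * a_j:
  a_S1 = 1/5*a_S0 + 1/5*a_S1 + 1/5*a_S2 + 1/10*a_S3 + 3/10*a_S4
  a_S2 = 3/10*a_S0 + 0*a_S1 + 3/10*a_S2 + 1/5*a_S3 + 1/5*a_S4
  a_S3 = 2/5*a_S0 + 1/10*a_S1 + 1/5*a_S2 + 1/10*a_S3 + 1/5*a_S4

Substituting a_S0 = 1 and a_S4 = 0, rearrange to (I - Q) a = r where r[i] = P(i -> S0):
  [4/5, -1/5, -1/10] . (a_S1, a_S2, a_S3) = 1/5
  [0, 7/10, -1/5] . (a_S1, a_S2, a_S3) = 3/10
  [-1/10, -1/5, 9/10] . (a_S1, a_S2, a_S3) = 2/5

Solving yields:
  a_S1 = 222/461
  a_S2 = 281/461
  a_S3 = 292/461

Starting state is S2, so the absorption probability is a_S2 = 281/461.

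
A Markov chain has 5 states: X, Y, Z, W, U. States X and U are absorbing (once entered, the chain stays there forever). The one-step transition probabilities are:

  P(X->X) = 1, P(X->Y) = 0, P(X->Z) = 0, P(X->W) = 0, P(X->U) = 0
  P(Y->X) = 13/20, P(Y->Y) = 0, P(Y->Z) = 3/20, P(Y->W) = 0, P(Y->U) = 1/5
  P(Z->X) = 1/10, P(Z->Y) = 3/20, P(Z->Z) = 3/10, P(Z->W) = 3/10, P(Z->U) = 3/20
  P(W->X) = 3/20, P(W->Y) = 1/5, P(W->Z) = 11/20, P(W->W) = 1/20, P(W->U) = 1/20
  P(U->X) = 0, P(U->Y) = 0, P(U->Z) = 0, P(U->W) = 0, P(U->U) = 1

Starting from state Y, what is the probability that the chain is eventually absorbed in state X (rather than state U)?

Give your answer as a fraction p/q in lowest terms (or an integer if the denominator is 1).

Let a_i = P(absorbed in X | start in state i).
Boundary conditions: a_X = 1, a_U = 0.
For each transient state i, a_i = sum_j P(i->j) * a_j:
  a_Y = 13/20*a_X + 0*a_Y + 3/20*a_Z + 0*a_W + 1/5*a_U
  a_Z = 1/10*a_X + 3/20*a_Y + 3/10*a_Z + 3/10*a_W + 3/20*a_U
  a_W = 3/20*a_X + 1/5*a_Y + 11/20*a_Z + 1/20*a_W + 1/20*a_U

Substituting a_X = 1 and a_U = 0, rearrange to (I - Q) a = r where r[i] = P(i -> X):
  [1, -3/20, 0] . (a_Y, a_Z, a_W) = 13/20
  [-3/20, 7/10, -3/10] . (a_Y, a_Z, a_W) = 1/10
  [-1/5, -11/20, 19/20] . (a_Y, a_Z, a_W) = 3/20

Solving yields:
  a_Y = 2768/3757
  a_Z = 2173/3757
  a_W = 2434/3757

Starting state is Y, so the absorption probability is a_Y = 2768/3757.

Answer: 2768/3757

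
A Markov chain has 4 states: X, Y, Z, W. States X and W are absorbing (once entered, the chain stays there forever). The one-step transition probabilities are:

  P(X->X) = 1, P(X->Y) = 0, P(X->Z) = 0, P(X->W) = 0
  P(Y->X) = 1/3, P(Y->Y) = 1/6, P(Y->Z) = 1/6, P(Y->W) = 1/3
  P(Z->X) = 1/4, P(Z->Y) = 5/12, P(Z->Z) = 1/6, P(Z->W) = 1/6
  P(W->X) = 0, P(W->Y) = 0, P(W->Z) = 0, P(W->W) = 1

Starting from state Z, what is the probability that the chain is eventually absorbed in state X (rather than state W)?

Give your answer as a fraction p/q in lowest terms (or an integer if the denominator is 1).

Let a_i = P(absorbed in X | start in state i).
Boundary conditions: a_X = 1, a_W = 0.
For each transient state i, a_i = sum_j P(i->j) * a_j:
  a_Y = 1/3*a_X + 1/6*a_Y + 1/6*a_Z + 1/3*a_W
  a_Z = 1/4*a_X + 5/12*a_Y + 1/6*a_Z + 1/6*a_W

Substituting a_X = 1 and a_W = 0, rearrange to (I - Q) a = r where r[i] = P(i -> X):
  [5/6, -1/6] . (a_Y, a_Z) = 1/3
  [-5/12, 5/6] . (a_Y, a_Z) = 1/4

Solving yields:
  a_Y = 23/45
  a_Z = 5/9

Starting state is Z, so the absorption probability is a_Z = 5/9.

Answer: 5/9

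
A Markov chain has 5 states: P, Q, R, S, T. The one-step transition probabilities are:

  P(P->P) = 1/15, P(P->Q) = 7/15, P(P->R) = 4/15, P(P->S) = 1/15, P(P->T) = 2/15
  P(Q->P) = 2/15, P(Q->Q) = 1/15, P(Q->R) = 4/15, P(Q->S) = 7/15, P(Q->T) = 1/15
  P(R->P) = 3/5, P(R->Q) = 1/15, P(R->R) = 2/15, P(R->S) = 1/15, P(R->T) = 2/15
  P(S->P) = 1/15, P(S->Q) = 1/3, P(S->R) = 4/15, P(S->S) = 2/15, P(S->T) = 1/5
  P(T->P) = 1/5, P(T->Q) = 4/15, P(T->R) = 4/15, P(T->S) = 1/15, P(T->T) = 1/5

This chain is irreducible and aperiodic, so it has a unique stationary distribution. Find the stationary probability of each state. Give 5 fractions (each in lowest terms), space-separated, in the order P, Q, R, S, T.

The stationary distribution satisfies pi = pi * P, i.e.:
  pi_P = 1/15*pi_P + 2/15*pi_Q + 3/5*pi_R + 1/15*pi_S + 1/5*pi_T
  pi_Q = 7/15*pi_P + 1/15*pi_Q + 1/15*pi_R + 1/3*pi_S + 4/15*pi_T
  pi_R = 4/15*pi_P + 4/15*pi_Q + 2/15*pi_R + 4/15*pi_S + 4/15*pi_T
  pi_S = 1/15*pi_P + 7/15*pi_Q + 1/15*pi_R + 2/15*pi_S + 1/15*pi_T
  pi_T = 2/15*pi_P + 1/15*pi_Q + 2/15*pi_R + 1/5*pi_S + 1/5*pi_T
with normalization: pi_P + pi_Q + pi_R + pi_S + pi_T = 1.

Using the first 4 balance equations plus normalization, the linear system A*pi = b is:
  [-14/15, 2/15, 3/5, 1/15, 1/5] . pi = 0
  [7/15, -14/15, 1/15, 1/3, 4/15] . pi = 0
  [4/15, 4/15, -13/15, 4/15, 4/15] . pi = 0
  [1/15, 7/15, 1/15, -13/15, 1/15] . pi = 0
  [1, 1, 1, 1, 1] . pi = 1

Solving yields:
  pi_P = 1091/4828
  pi_Q = 1111/4828
  pi_R = 4/17
  pi_S = 821/4828
  pi_T = 669/4828

Verification (pi * P):
  1091/4828*1/15 + 1111/4828*2/15 + 4/17*3/5 + 821/4828*1/15 + 669/4828*1/5 = 1091/4828 = pi_P  (ok)
  1091/4828*7/15 + 1111/4828*1/15 + 4/17*1/15 + 821/4828*1/3 + 669/4828*4/15 = 1111/4828 = pi_Q  (ok)
  1091/4828*4/15 + 1111/4828*4/15 + 4/17*2/15 + 821/4828*4/15 + 669/4828*4/15 = 4/17 = pi_R  (ok)
  1091/4828*1/15 + 1111/4828*7/15 + 4/17*1/15 + 821/4828*2/15 + 669/4828*1/15 = 821/4828 = pi_S  (ok)
  1091/4828*2/15 + 1111/4828*1/15 + 4/17*2/15 + 821/4828*1/5 + 669/4828*1/5 = 669/4828 = pi_T  (ok)

Answer: 1091/4828 1111/4828 4/17 821/4828 669/4828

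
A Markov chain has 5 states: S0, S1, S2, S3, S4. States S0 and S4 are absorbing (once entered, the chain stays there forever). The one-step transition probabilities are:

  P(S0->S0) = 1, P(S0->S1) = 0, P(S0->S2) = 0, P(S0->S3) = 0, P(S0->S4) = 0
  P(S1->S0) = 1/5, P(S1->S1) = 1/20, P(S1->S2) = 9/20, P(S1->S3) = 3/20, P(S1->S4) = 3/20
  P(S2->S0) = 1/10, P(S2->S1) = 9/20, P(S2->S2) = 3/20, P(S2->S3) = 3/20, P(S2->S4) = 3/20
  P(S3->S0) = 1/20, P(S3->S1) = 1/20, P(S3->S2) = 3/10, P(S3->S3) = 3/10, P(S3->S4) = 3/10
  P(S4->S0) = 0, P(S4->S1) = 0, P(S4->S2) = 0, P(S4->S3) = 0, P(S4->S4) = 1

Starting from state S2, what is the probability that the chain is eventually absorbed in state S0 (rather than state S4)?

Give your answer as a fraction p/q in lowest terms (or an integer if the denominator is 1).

Answer: 563/1403

Derivation:
Let a_i = P(absorbed in S0 | start in state i).
Boundary conditions: a_S0 = 1, a_S4 = 0.
For each transient state i, a_i = sum_j P(i->j) * a_j:
  a_S1 = 1/5*a_S0 + 1/20*a_S1 + 9/20*a_S2 + 3/20*a_S3 + 3/20*a_S4
  a_S2 = 1/10*a_S0 + 9/20*a_S1 + 3/20*a_S2 + 3/20*a_S3 + 3/20*a_S4
  a_S3 = 1/20*a_S0 + 1/20*a_S1 + 3/10*a_S2 + 3/10*a_S3 + 3/10*a_S4

Substituting a_S0 = 1 and a_S4 = 0, rearrange to (I - Q) a = r where r[i] = P(i -> S0):
  [19/20, -9/20, -3/20] . (a_S1, a_S2, a_S3) = 1/5
  [-9/20, 17/20, -3/20] . (a_S1, a_S2, a_S3) = 1/10
  [-1/20, -3/10, 7/10] . (a_S1, a_S2, a_S3) = 1/20

Solving yields:
  a_S1 = 623/1403
  a_S2 = 563/1403
  a_S3 = 386/1403

Starting state is S2, so the absorption probability is a_S2 = 563/1403.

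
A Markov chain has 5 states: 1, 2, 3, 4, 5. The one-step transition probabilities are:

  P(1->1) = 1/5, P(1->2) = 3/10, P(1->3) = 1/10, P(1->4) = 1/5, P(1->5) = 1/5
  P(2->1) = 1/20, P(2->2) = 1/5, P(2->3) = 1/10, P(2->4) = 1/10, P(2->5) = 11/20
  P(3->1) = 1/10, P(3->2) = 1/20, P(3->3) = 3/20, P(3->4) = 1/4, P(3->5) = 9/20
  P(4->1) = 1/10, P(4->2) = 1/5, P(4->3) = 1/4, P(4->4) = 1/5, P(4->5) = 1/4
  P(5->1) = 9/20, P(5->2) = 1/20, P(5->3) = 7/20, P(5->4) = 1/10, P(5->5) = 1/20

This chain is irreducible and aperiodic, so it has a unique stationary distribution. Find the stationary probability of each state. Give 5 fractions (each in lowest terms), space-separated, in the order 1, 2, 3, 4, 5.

Answer: 40475/194443 29110/194443 39492/194443 32684/194443 52682/194443

Derivation:
The stationary distribution satisfies pi = pi * P, i.e.:
  pi_1 = 1/5*pi_1 + 1/20*pi_2 + 1/10*pi_3 + 1/10*pi_4 + 9/20*pi_5
  pi_2 = 3/10*pi_1 + 1/5*pi_2 + 1/20*pi_3 + 1/5*pi_4 + 1/20*pi_5
  pi_3 = 1/10*pi_1 + 1/10*pi_2 + 3/20*pi_3 + 1/4*pi_4 + 7/20*pi_5
  pi_4 = 1/5*pi_1 + 1/10*pi_2 + 1/4*pi_3 + 1/5*pi_4 + 1/10*pi_5
  pi_5 = 1/5*pi_1 + 11/20*pi_2 + 9/20*pi_3 + 1/4*pi_4 + 1/20*pi_5
with normalization: pi_1 + pi_2 + pi_3 + pi_4 + pi_5 = 1.

Using the first 4 balance equations plus normalization, the linear system A*pi = b is:
  [-4/5, 1/20, 1/10, 1/10, 9/20] . pi = 0
  [3/10, -4/5, 1/20, 1/5, 1/20] . pi = 0
  [1/10, 1/10, -17/20, 1/4, 7/20] . pi = 0
  [1/5, 1/10, 1/4, -4/5, 1/10] . pi = 0
  [1, 1, 1, 1, 1] . pi = 1

Solving yields:
  pi_1 = 40475/194443
  pi_2 = 29110/194443
  pi_3 = 39492/194443
  pi_4 = 32684/194443
  pi_5 = 52682/194443

Verification (pi * P):
  40475/194443*1/5 + 29110/194443*1/20 + 39492/194443*1/10 + 32684/194443*1/10 + 52682/194443*9/20 = 40475/194443 = pi_1  (ok)
  40475/194443*3/10 + 29110/194443*1/5 + 39492/194443*1/20 + 32684/194443*1/5 + 52682/194443*1/20 = 29110/194443 = pi_2  (ok)
  40475/194443*1/10 + 29110/194443*1/10 + 39492/194443*3/20 + 32684/194443*1/4 + 52682/194443*7/20 = 39492/194443 = pi_3  (ok)
  40475/194443*1/5 + 29110/194443*1/10 + 39492/194443*1/4 + 32684/194443*1/5 + 52682/194443*1/10 = 32684/194443 = pi_4  (ok)
  40475/194443*1/5 + 29110/194443*11/20 + 39492/194443*9/20 + 32684/194443*1/4 + 52682/194443*1/20 = 52682/194443 = pi_5  (ok)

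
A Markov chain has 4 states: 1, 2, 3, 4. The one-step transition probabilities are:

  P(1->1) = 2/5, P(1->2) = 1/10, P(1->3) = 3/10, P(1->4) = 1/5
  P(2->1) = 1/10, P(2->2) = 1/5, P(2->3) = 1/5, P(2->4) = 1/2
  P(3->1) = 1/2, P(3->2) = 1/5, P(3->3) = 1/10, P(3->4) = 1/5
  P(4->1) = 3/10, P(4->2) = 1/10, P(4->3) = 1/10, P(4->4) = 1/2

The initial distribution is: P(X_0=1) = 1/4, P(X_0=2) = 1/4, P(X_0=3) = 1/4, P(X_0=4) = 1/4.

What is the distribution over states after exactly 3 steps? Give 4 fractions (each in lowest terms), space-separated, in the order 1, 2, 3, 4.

Answer: 1373/4000 21/160 723/4000 1379/4000

Derivation:
Propagating the distribution step by step (d_{t+1} = d_t * P):
d_0 = (1=1/4, 2=1/4, 3=1/4, 4=1/4)
  d_1[1] = 1/4*2/5 + 1/4*1/10 + 1/4*1/2 + 1/4*3/10 = 13/40
  d_1[2] = 1/4*1/10 + 1/4*1/5 + 1/4*1/5 + 1/4*1/10 = 3/20
  d_1[3] = 1/4*3/10 + 1/4*1/5 + 1/4*1/10 + 1/4*1/10 = 7/40
  d_1[4] = 1/4*1/5 + 1/4*1/2 + 1/4*1/5 + 1/4*1/2 = 7/20
d_1 = (1=13/40, 2=3/20, 3=7/40, 4=7/20)
  d_2[1] = 13/40*2/5 + 3/20*1/10 + 7/40*1/2 + 7/20*3/10 = 27/80
  d_2[2] = 13/40*1/10 + 3/20*1/5 + 7/40*1/5 + 7/20*1/10 = 53/400
  d_2[3] = 13/40*3/10 + 3/20*1/5 + 7/40*1/10 + 7/20*1/10 = 9/50
  d_2[4] = 13/40*1/5 + 3/20*1/2 + 7/40*1/5 + 7/20*1/2 = 7/20
d_2 = (1=27/80, 2=53/400, 3=9/50, 4=7/20)
  d_3[1] = 27/80*2/5 + 53/400*1/10 + 9/50*1/2 + 7/20*3/10 = 1373/4000
  d_3[2] = 27/80*1/10 + 53/400*1/5 + 9/50*1/5 + 7/20*1/10 = 21/160
  d_3[3] = 27/80*3/10 + 53/400*1/5 + 9/50*1/10 + 7/20*1/10 = 723/4000
  d_3[4] = 27/80*1/5 + 53/400*1/2 + 9/50*1/5 + 7/20*1/2 = 1379/4000
d_3 = (1=1373/4000, 2=21/160, 3=723/4000, 4=1379/4000)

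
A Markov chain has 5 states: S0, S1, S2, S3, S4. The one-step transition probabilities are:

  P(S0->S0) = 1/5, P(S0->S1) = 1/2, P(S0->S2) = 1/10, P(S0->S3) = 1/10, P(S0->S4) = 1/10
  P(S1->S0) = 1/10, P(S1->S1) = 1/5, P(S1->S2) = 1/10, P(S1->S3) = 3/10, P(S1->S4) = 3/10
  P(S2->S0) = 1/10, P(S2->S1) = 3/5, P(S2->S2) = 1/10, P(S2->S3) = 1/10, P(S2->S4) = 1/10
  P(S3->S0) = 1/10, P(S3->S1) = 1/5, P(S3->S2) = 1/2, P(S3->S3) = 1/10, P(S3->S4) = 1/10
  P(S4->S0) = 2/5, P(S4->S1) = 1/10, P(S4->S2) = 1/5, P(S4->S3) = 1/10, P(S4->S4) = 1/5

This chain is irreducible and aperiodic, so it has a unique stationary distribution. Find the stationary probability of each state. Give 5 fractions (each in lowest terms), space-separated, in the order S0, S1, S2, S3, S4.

Answer: 553/3237 661/2158 1181/6474 174/1079 580/3237

Derivation:
The stationary distribution satisfies pi = pi * P, i.e.:
  pi_S0 = 1/5*pi_S0 + 1/10*pi_S1 + 1/10*pi_S2 + 1/10*pi_S3 + 2/5*pi_S4
  pi_S1 = 1/2*pi_S0 + 1/5*pi_S1 + 3/5*pi_S2 + 1/5*pi_S3 + 1/10*pi_S4
  pi_S2 = 1/10*pi_S0 + 1/10*pi_S1 + 1/10*pi_S2 + 1/2*pi_S3 + 1/5*pi_S4
  pi_S3 = 1/10*pi_S0 + 3/10*pi_S1 + 1/10*pi_S2 + 1/10*pi_S3 + 1/10*pi_S4
  pi_S4 = 1/10*pi_S0 + 3/10*pi_S1 + 1/10*pi_S2 + 1/10*pi_S3 + 1/5*pi_S4
with normalization: pi_S0 + pi_S1 + pi_S2 + pi_S3 + pi_S4 = 1.

Using the first 4 balance equations plus normalization, the linear system A*pi = b is:
  [-4/5, 1/10, 1/10, 1/10, 2/5] . pi = 0
  [1/2, -4/5, 3/5, 1/5, 1/10] . pi = 0
  [1/10, 1/10, -9/10, 1/2, 1/5] . pi = 0
  [1/10, 3/10, 1/10, -9/10, 1/10] . pi = 0
  [1, 1, 1, 1, 1] . pi = 1

Solving yields:
  pi_S0 = 553/3237
  pi_S1 = 661/2158
  pi_S2 = 1181/6474
  pi_S3 = 174/1079
  pi_S4 = 580/3237

Verification (pi * P):
  553/3237*1/5 + 661/2158*1/10 + 1181/6474*1/10 + 174/1079*1/10 + 580/3237*2/5 = 553/3237 = pi_S0  (ok)
  553/3237*1/2 + 661/2158*1/5 + 1181/6474*3/5 + 174/1079*1/5 + 580/3237*1/10 = 661/2158 = pi_S1  (ok)
  553/3237*1/10 + 661/2158*1/10 + 1181/6474*1/10 + 174/1079*1/2 + 580/3237*1/5 = 1181/6474 = pi_S2  (ok)
  553/3237*1/10 + 661/2158*3/10 + 1181/6474*1/10 + 174/1079*1/10 + 580/3237*1/10 = 174/1079 = pi_S3  (ok)
  553/3237*1/10 + 661/2158*3/10 + 1181/6474*1/10 + 174/1079*1/10 + 580/3237*1/5 = 580/3237 = pi_S4  (ok)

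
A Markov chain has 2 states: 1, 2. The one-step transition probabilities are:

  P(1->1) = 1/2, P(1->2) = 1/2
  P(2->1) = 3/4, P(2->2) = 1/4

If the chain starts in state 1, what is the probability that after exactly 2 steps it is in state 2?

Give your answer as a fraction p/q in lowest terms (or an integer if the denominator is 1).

Computing P^2 by repeated multiplication:
P^1 =
  1: [1/2, 1/2]
  2: [3/4, 1/4]
P^2 =
  1: [5/8, 3/8]
  2: [9/16, 7/16]

(P^2)[1 -> 2] = 3/8

Answer: 3/8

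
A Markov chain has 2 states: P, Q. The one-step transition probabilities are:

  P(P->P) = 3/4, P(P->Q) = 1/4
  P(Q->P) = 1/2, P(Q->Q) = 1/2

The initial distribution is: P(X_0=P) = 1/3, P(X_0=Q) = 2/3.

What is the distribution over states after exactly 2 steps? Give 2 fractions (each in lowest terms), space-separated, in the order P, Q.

Propagating the distribution step by step (d_{t+1} = d_t * P):
d_0 = (P=1/3, Q=2/3)
  d_1[P] = 1/3*3/4 + 2/3*1/2 = 7/12
  d_1[Q] = 1/3*1/4 + 2/3*1/2 = 5/12
d_1 = (P=7/12, Q=5/12)
  d_2[P] = 7/12*3/4 + 5/12*1/2 = 31/48
  d_2[Q] = 7/12*1/4 + 5/12*1/2 = 17/48
d_2 = (P=31/48, Q=17/48)

Answer: 31/48 17/48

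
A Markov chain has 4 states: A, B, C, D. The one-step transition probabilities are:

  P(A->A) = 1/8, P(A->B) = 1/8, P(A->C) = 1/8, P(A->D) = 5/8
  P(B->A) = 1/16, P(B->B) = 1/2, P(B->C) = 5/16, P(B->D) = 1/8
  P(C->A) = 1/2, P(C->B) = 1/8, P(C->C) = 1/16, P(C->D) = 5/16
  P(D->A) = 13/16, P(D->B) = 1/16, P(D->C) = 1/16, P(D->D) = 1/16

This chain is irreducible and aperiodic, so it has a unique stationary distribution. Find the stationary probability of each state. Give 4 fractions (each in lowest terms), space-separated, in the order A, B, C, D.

The stationary distribution satisfies pi = pi * P, i.e.:
  pi_A = 1/8*pi_A + 1/16*pi_B + 1/2*pi_C + 13/16*pi_D
  pi_B = 1/8*pi_A + 1/2*pi_B + 1/8*pi_C + 1/16*pi_D
  pi_C = 1/8*pi_A + 5/16*pi_B + 1/16*pi_C + 1/16*pi_D
  pi_D = 5/8*pi_A + 1/8*pi_B + 5/16*pi_C + 1/16*pi_D
with normalization: pi_A + pi_B + pi_C + pi_D = 1.

Using the first 3 balance equations plus normalization, the linear system A*pi = b is:
  [-7/8, 1/16, 1/2, 13/16] . pi = 0
  [1/8, -1/2, 1/8, 1/16] . pi = 0
  [1/8, 5/16, -15/16, 1/16] . pi = 0
  [1, 1, 1, 1] . pi = 1

Solving yields:
  pi_A = 1551/4049
  pi_B = 680/4049
  pi_C = 520/4049
  pi_D = 1298/4049

Verification (pi * P):
  1551/4049*1/8 + 680/4049*1/16 + 520/4049*1/2 + 1298/4049*13/16 = 1551/4049 = pi_A  (ok)
  1551/4049*1/8 + 680/4049*1/2 + 520/4049*1/8 + 1298/4049*1/16 = 680/4049 = pi_B  (ok)
  1551/4049*1/8 + 680/4049*5/16 + 520/4049*1/16 + 1298/4049*1/16 = 520/4049 = pi_C  (ok)
  1551/4049*5/8 + 680/4049*1/8 + 520/4049*5/16 + 1298/4049*1/16 = 1298/4049 = pi_D  (ok)

Answer: 1551/4049 680/4049 520/4049 1298/4049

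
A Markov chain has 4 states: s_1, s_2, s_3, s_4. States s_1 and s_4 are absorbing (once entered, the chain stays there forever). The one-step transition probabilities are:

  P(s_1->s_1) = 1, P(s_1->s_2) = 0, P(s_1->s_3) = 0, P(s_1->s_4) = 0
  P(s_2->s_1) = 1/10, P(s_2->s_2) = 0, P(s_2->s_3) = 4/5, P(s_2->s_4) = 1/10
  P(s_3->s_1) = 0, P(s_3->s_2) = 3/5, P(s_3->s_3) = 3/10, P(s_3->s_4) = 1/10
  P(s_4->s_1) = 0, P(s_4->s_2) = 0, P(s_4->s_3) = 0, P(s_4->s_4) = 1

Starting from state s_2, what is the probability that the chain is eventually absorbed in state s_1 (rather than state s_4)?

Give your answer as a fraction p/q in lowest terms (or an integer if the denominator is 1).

Answer: 7/22

Derivation:
Let a_i = P(absorbed in s_1 | start in state i).
Boundary conditions: a_s_1 = 1, a_s_4 = 0.
For each transient state i, a_i = sum_j P(i->j) * a_j:
  a_s_2 = 1/10*a_s_1 + 0*a_s_2 + 4/5*a_s_3 + 1/10*a_s_4
  a_s_3 = 0*a_s_1 + 3/5*a_s_2 + 3/10*a_s_3 + 1/10*a_s_4

Substituting a_s_1 = 1 and a_s_4 = 0, rearrange to (I - Q) a = r where r[i] = P(i -> s_1):
  [1, -4/5] . (a_s_2, a_s_3) = 1/10
  [-3/5, 7/10] . (a_s_2, a_s_3) = 0

Solving yields:
  a_s_2 = 7/22
  a_s_3 = 3/11

Starting state is s_2, so the absorption probability is a_s_2 = 7/22.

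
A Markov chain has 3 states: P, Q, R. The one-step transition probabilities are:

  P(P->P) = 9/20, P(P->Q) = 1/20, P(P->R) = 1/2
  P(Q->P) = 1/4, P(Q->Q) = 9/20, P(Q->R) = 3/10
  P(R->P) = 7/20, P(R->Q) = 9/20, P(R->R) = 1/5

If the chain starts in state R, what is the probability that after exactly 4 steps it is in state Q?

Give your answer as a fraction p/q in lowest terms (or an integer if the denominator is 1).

Answer: 193/625

Derivation:
Computing P^4 by repeated multiplication:
P^1 =
  P: [9/20, 1/20, 1/2]
  Q: [1/4, 9/20, 3/10]
  R: [7/20, 9/20, 1/5]
P^2 =
  P: [39/100, 27/100, 17/50]
  Q: [33/100, 7/20, 8/25]
  R: [17/50, 31/100, 7/20]
P^3 =
  P: [181/500, 147/500, 43/125]
  Q: [87/250, 159/500, 167/500]
  R: [353/1000, 157/500, 333/1000]
P^4 =
  P: [223/625, 763/2500, 169/500]
  Q: [353/1000, 777/2500, 1681/5000]
  R: [3539/10000, 193/625, 3373/10000]

(P^4)[R -> Q] = 193/625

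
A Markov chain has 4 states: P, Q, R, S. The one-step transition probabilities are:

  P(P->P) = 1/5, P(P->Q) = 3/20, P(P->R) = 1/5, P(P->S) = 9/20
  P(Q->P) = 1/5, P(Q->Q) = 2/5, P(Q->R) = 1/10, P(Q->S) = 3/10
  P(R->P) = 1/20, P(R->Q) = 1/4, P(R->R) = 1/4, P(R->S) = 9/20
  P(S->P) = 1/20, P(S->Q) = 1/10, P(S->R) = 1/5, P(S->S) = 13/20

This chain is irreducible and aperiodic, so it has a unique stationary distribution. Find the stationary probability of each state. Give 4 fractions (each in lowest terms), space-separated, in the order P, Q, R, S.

Answer: 422/4567 869/4567 870/4567 2406/4567

Derivation:
The stationary distribution satisfies pi = pi * P, i.e.:
  pi_P = 1/5*pi_P + 1/5*pi_Q + 1/20*pi_R + 1/20*pi_S
  pi_Q = 3/20*pi_P + 2/5*pi_Q + 1/4*pi_R + 1/10*pi_S
  pi_R = 1/5*pi_P + 1/10*pi_Q + 1/4*pi_R + 1/5*pi_S
  pi_S = 9/20*pi_P + 3/10*pi_Q + 9/20*pi_R + 13/20*pi_S
with normalization: pi_P + pi_Q + pi_R + pi_S = 1.

Using the first 3 balance equations plus normalization, the linear system A*pi = b is:
  [-4/5, 1/5, 1/20, 1/20] . pi = 0
  [3/20, -3/5, 1/4, 1/10] . pi = 0
  [1/5, 1/10, -3/4, 1/5] . pi = 0
  [1, 1, 1, 1] . pi = 1

Solving yields:
  pi_P = 422/4567
  pi_Q = 869/4567
  pi_R = 870/4567
  pi_S = 2406/4567

Verification (pi * P):
  422/4567*1/5 + 869/4567*1/5 + 870/4567*1/20 + 2406/4567*1/20 = 422/4567 = pi_P  (ok)
  422/4567*3/20 + 869/4567*2/5 + 870/4567*1/4 + 2406/4567*1/10 = 869/4567 = pi_Q  (ok)
  422/4567*1/5 + 869/4567*1/10 + 870/4567*1/4 + 2406/4567*1/5 = 870/4567 = pi_R  (ok)
  422/4567*9/20 + 869/4567*3/10 + 870/4567*9/20 + 2406/4567*13/20 = 2406/4567 = pi_S  (ok)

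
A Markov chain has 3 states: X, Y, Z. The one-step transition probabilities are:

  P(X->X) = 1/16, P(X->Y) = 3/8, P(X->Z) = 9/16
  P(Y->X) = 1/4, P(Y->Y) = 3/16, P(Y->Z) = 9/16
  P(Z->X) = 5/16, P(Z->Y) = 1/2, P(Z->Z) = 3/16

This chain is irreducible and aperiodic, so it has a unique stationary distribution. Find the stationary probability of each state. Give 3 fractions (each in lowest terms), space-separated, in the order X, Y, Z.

The stationary distribution satisfies pi = pi * P, i.e.:
  pi_X = 1/16*pi_X + 1/4*pi_Y + 5/16*pi_Z
  pi_Y = 3/8*pi_X + 3/16*pi_Y + 1/2*pi_Z
  pi_Z = 9/16*pi_X + 9/16*pi_Y + 3/16*pi_Z
with normalization: pi_X + pi_Y + pi_Z = 1.

Using the first 2 balance equations plus normalization, the linear system A*pi = b is:
  [-15/16, 1/4, 5/16] . pi = 0
  [3/8, -13/16, 1/2] . pi = 0
  [1, 1, 1] . pi = 1

Solving yields:
  pi_X = 97/418
  pi_Y = 75/209
  pi_Z = 9/22

Verification (pi * P):
  97/418*1/16 + 75/209*1/4 + 9/22*5/16 = 97/418 = pi_X  (ok)
  97/418*3/8 + 75/209*3/16 + 9/22*1/2 = 75/209 = pi_Y  (ok)
  97/418*9/16 + 75/209*9/16 + 9/22*3/16 = 9/22 = pi_Z  (ok)

Answer: 97/418 75/209 9/22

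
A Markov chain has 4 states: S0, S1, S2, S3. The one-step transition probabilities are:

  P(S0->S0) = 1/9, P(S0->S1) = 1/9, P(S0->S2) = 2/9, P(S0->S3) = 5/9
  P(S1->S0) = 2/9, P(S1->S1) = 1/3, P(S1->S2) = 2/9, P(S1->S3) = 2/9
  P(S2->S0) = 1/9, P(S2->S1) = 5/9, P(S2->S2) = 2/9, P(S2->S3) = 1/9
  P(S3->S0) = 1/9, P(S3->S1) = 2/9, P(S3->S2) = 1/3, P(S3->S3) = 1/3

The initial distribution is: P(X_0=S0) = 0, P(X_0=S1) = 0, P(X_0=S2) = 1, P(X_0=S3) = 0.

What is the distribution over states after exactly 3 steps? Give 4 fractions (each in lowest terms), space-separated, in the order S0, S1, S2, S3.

Propagating the distribution step by step (d_{t+1} = d_t * P):
d_0 = (S0=0, S1=0, S2=1, S3=0)
  d_1[S0] = 0*1/9 + 0*2/9 + 1*1/9 + 0*1/9 = 1/9
  d_1[S1] = 0*1/9 + 0*1/3 + 1*5/9 + 0*2/9 = 5/9
  d_1[S2] = 0*2/9 + 0*2/9 + 1*2/9 + 0*1/3 = 2/9
  d_1[S3] = 0*5/9 + 0*2/9 + 1*1/9 + 0*1/3 = 1/9
d_1 = (S0=1/9, S1=5/9, S2=2/9, S3=1/9)
  d_2[S0] = 1/9*1/9 + 5/9*2/9 + 2/9*1/9 + 1/9*1/9 = 14/81
  d_2[S1] = 1/9*1/9 + 5/9*1/3 + 2/9*5/9 + 1/9*2/9 = 28/81
  d_2[S2] = 1/9*2/9 + 5/9*2/9 + 2/9*2/9 + 1/9*1/3 = 19/81
  d_2[S3] = 1/9*5/9 + 5/9*2/9 + 2/9*1/9 + 1/9*1/3 = 20/81
d_2 = (S0=14/81, S1=28/81, S2=19/81, S3=20/81)
  d_3[S0] = 14/81*1/9 + 28/81*2/9 + 19/81*1/9 + 20/81*1/9 = 109/729
  d_3[S1] = 14/81*1/9 + 28/81*1/3 + 19/81*5/9 + 20/81*2/9 = 233/729
  d_3[S2] = 14/81*2/9 + 28/81*2/9 + 19/81*2/9 + 20/81*1/3 = 182/729
  d_3[S3] = 14/81*5/9 + 28/81*2/9 + 19/81*1/9 + 20/81*1/3 = 205/729
d_3 = (S0=109/729, S1=233/729, S2=182/729, S3=205/729)

Answer: 109/729 233/729 182/729 205/729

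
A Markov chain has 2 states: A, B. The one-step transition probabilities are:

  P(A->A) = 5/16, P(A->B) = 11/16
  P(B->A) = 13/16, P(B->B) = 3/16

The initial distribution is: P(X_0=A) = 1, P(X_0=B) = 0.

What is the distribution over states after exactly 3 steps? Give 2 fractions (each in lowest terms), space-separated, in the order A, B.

Answer: 31/64 33/64

Derivation:
Propagating the distribution step by step (d_{t+1} = d_t * P):
d_0 = (A=1, B=0)
  d_1[A] = 1*5/16 + 0*13/16 = 5/16
  d_1[B] = 1*11/16 + 0*3/16 = 11/16
d_1 = (A=5/16, B=11/16)
  d_2[A] = 5/16*5/16 + 11/16*13/16 = 21/32
  d_2[B] = 5/16*11/16 + 11/16*3/16 = 11/32
d_2 = (A=21/32, B=11/32)
  d_3[A] = 21/32*5/16 + 11/32*13/16 = 31/64
  d_3[B] = 21/32*11/16 + 11/32*3/16 = 33/64
d_3 = (A=31/64, B=33/64)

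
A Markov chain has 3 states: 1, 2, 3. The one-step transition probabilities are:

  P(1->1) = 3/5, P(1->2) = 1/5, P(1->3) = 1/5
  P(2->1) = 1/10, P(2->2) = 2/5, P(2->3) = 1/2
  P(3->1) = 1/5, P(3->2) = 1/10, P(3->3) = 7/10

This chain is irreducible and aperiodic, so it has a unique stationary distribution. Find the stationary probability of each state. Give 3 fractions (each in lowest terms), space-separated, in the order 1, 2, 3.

Answer: 13/43 8/43 22/43

Derivation:
The stationary distribution satisfies pi = pi * P, i.e.:
  pi_1 = 3/5*pi_1 + 1/10*pi_2 + 1/5*pi_3
  pi_2 = 1/5*pi_1 + 2/5*pi_2 + 1/10*pi_3
  pi_3 = 1/5*pi_1 + 1/2*pi_2 + 7/10*pi_3
with normalization: pi_1 + pi_2 + pi_3 = 1.

Using the first 2 balance equations plus normalization, the linear system A*pi = b is:
  [-2/5, 1/10, 1/5] . pi = 0
  [1/5, -3/5, 1/10] . pi = 0
  [1, 1, 1] . pi = 1

Solving yields:
  pi_1 = 13/43
  pi_2 = 8/43
  pi_3 = 22/43

Verification (pi * P):
  13/43*3/5 + 8/43*1/10 + 22/43*1/5 = 13/43 = pi_1  (ok)
  13/43*1/5 + 8/43*2/5 + 22/43*1/10 = 8/43 = pi_2  (ok)
  13/43*1/5 + 8/43*1/2 + 22/43*7/10 = 22/43 = pi_3  (ok)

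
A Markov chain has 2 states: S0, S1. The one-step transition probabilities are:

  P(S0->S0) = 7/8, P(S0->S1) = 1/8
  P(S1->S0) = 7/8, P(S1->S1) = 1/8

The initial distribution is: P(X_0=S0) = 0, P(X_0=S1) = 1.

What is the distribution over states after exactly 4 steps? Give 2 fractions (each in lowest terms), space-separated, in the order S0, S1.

Propagating the distribution step by step (d_{t+1} = d_t * P):
d_0 = (S0=0, S1=1)
  d_1[S0] = 0*7/8 + 1*7/8 = 7/8
  d_1[S1] = 0*1/8 + 1*1/8 = 1/8
d_1 = (S0=7/8, S1=1/8)
  d_2[S0] = 7/8*7/8 + 1/8*7/8 = 7/8
  d_2[S1] = 7/8*1/8 + 1/8*1/8 = 1/8
d_2 = (S0=7/8, S1=1/8)
  d_3[S0] = 7/8*7/8 + 1/8*7/8 = 7/8
  d_3[S1] = 7/8*1/8 + 1/8*1/8 = 1/8
d_3 = (S0=7/8, S1=1/8)
  d_4[S0] = 7/8*7/8 + 1/8*7/8 = 7/8
  d_4[S1] = 7/8*1/8 + 1/8*1/8 = 1/8
d_4 = (S0=7/8, S1=1/8)

Answer: 7/8 1/8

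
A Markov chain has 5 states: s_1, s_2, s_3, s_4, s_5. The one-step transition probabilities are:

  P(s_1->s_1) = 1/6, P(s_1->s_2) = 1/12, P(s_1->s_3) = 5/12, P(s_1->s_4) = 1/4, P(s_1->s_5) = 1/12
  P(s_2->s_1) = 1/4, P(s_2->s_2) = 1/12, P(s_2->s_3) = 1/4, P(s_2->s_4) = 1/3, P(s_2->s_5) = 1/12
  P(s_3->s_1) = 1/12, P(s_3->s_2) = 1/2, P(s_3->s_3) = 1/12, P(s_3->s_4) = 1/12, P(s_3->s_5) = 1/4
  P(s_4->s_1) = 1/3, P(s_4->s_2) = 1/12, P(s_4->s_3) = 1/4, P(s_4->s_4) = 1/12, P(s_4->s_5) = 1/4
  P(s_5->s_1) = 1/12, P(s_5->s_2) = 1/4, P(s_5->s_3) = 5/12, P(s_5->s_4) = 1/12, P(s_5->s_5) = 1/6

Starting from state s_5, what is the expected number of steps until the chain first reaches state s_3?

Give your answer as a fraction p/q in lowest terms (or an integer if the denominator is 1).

Let h_i = expected steps to first reach s_3 from state i.
Boundary: h_s_3 = 0.
First-step equations for the other states:
  h_s_1 = 1 + 1/6*h_s_1 + 1/12*h_s_2 + 5/12*h_s_3 + 1/4*h_s_4 + 1/12*h_s_5
  h_s_2 = 1 + 1/4*h_s_1 + 1/12*h_s_2 + 1/4*h_s_3 + 1/3*h_s_4 + 1/12*h_s_5
  h_s_4 = 1 + 1/3*h_s_1 + 1/12*h_s_2 + 1/4*h_s_3 + 1/12*h_s_4 + 1/4*h_s_5
  h_s_5 = 1 + 1/12*h_s_1 + 1/4*h_s_2 + 5/12*h_s_3 + 1/12*h_s_4 + 1/6*h_s_5

Substituting h_s_3 = 0 and rearranging gives the linear system (I - Q) h = 1:
  [5/6, -1/12, -1/4, -1/12] . (h_s_1, h_s_2, h_s_4, h_s_5) = 1
  [-1/4, 11/12, -1/3, -1/12] . (h_s_1, h_s_2, h_s_4, h_s_5) = 1
  [-1/3, -1/12, 11/12, -1/4] . (h_s_1, h_s_2, h_s_4, h_s_5) = 1
  [-1/12, -1/4, -1/12, 5/6] . (h_s_1, h_s_2, h_s_4, h_s_5) = 1

Solving yields:
  h_s_1 = 1032/377
  h_s_2 = 13380/4147
  h_s_4 = 12984/4147
  h_s_5 = 11424/4147

Starting state is s_5, so the expected hitting time is h_s_5 = 11424/4147.

Answer: 11424/4147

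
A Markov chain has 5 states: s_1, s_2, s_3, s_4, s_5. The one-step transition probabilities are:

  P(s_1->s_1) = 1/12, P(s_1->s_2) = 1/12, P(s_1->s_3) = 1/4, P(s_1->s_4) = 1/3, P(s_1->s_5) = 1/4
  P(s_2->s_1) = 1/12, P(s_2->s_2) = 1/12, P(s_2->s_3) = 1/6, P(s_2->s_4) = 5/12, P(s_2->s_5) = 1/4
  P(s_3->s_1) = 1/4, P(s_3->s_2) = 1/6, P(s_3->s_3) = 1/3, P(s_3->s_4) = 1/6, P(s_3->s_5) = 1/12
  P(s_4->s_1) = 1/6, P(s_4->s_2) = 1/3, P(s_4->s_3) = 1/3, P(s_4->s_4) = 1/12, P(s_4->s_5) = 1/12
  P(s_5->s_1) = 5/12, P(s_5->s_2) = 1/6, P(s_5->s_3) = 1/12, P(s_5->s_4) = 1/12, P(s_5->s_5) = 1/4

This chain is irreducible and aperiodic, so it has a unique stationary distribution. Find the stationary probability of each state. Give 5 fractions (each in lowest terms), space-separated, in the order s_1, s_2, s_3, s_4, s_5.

Answer: 1483/7426 27/158 23/94 782/3713 1293/7426

Derivation:
The stationary distribution satisfies pi = pi * P, i.e.:
  pi_s_1 = 1/12*pi_s_1 + 1/12*pi_s_2 + 1/4*pi_s_3 + 1/6*pi_s_4 + 5/12*pi_s_5
  pi_s_2 = 1/12*pi_s_1 + 1/12*pi_s_2 + 1/6*pi_s_3 + 1/3*pi_s_4 + 1/6*pi_s_5
  pi_s_3 = 1/4*pi_s_1 + 1/6*pi_s_2 + 1/3*pi_s_3 + 1/3*pi_s_4 + 1/12*pi_s_5
  pi_s_4 = 1/3*pi_s_1 + 5/12*pi_s_2 + 1/6*pi_s_3 + 1/12*pi_s_4 + 1/12*pi_s_5
  pi_s_5 = 1/4*pi_s_1 + 1/4*pi_s_2 + 1/12*pi_s_3 + 1/12*pi_s_4 + 1/4*pi_s_5
with normalization: pi_s_1 + pi_s_2 + pi_s_3 + pi_s_4 + pi_s_5 = 1.

Using the first 4 balance equations plus normalization, the linear system A*pi = b is:
  [-11/12, 1/12, 1/4, 1/6, 5/12] . pi = 0
  [1/12, -11/12, 1/6, 1/3, 1/6] . pi = 0
  [1/4, 1/6, -2/3, 1/3, 1/12] . pi = 0
  [1/3, 5/12, 1/6, -11/12, 1/12] . pi = 0
  [1, 1, 1, 1, 1] . pi = 1

Solving yields:
  pi_s_1 = 1483/7426
  pi_s_2 = 27/158
  pi_s_3 = 23/94
  pi_s_4 = 782/3713
  pi_s_5 = 1293/7426

Verification (pi * P):
  1483/7426*1/12 + 27/158*1/12 + 23/94*1/4 + 782/3713*1/6 + 1293/7426*5/12 = 1483/7426 = pi_s_1  (ok)
  1483/7426*1/12 + 27/158*1/12 + 23/94*1/6 + 782/3713*1/3 + 1293/7426*1/6 = 27/158 = pi_s_2  (ok)
  1483/7426*1/4 + 27/158*1/6 + 23/94*1/3 + 782/3713*1/3 + 1293/7426*1/12 = 23/94 = pi_s_3  (ok)
  1483/7426*1/3 + 27/158*5/12 + 23/94*1/6 + 782/3713*1/12 + 1293/7426*1/12 = 782/3713 = pi_s_4  (ok)
  1483/7426*1/4 + 27/158*1/4 + 23/94*1/12 + 782/3713*1/12 + 1293/7426*1/4 = 1293/7426 = pi_s_5  (ok)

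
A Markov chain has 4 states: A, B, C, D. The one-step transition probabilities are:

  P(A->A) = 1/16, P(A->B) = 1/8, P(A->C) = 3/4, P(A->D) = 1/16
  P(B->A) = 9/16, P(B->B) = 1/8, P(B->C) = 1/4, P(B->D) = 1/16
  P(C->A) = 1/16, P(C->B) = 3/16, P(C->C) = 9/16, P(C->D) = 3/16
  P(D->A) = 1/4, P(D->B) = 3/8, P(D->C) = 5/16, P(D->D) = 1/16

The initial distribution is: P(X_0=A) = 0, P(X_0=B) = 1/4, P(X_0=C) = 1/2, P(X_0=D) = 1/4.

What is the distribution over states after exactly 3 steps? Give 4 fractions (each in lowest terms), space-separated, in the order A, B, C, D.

Propagating the distribution step by step (d_{t+1} = d_t * P):
d_0 = (A=0, B=1/4, C=1/2, D=1/4)
  d_1[A] = 0*1/16 + 1/4*9/16 + 1/2*1/16 + 1/4*1/4 = 15/64
  d_1[B] = 0*1/8 + 1/4*1/8 + 1/2*3/16 + 1/4*3/8 = 7/32
  d_1[C] = 0*3/4 + 1/4*1/4 + 1/2*9/16 + 1/4*5/16 = 27/64
  d_1[D] = 0*1/16 + 1/4*1/16 + 1/2*3/16 + 1/4*1/16 = 1/8
d_1 = (A=15/64, B=7/32, C=27/64, D=1/8)
  d_2[A] = 15/64*1/16 + 7/32*9/16 + 27/64*1/16 + 1/8*1/4 = 25/128
  d_2[B] = 15/64*1/8 + 7/32*1/8 + 27/64*3/16 + 1/8*3/8 = 187/1024
  d_2[C] = 15/64*3/4 + 7/32*1/4 + 27/64*9/16 + 1/8*5/16 = 519/1024
  d_2[D] = 15/64*1/16 + 7/32*1/16 + 27/64*3/16 + 1/8*1/16 = 59/512
d_2 = (A=25/128, B=187/1024, C=519/1024, D=59/512)
  d_3[A] = 25/128*1/16 + 187/1024*9/16 + 519/1024*1/16 + 59/512*1/4 = 1437/8192
  d_3[B] = 25/128*1/8 + 187/1024*1/8 + 519/1024*3/16 + 59/512*3/8 = 3039/16384
  d_3[C] = 25/128*3/4 + 187/1024*1/4 + 519/1024*9/16 + 59/512*5/16 = 8409/16384
  d_3[D] = 25/128*1/16 + 187/1024*1/16 + 519/1024*3/16 + 59/512*1/16 = 1031/8192
d_3 = (A=1437/8192, B=3039/16384, C=8409/16384, D=1031/8192)

Answer: 1437/8192 3039/16384 8409/16384 1031/8192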